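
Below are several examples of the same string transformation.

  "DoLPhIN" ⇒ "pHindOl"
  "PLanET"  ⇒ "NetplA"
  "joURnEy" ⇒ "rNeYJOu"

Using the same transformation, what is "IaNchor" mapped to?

CHORiAn

Each output is the input with this applied: move the first 3 characters to the end (rotate left by 3), then flip the case of every letter.
Applying that to "IaNchor" gives "CHORiAn".
(Check on "DoLPhIN": → "PhINDoL" → "pHindOl" ✓)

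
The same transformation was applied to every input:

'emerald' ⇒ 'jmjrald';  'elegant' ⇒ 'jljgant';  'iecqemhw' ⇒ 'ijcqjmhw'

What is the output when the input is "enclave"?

Each output is the input with this applied: replace every "e" with "j".
So "enclave" becomes "jnclavj".

jnclavj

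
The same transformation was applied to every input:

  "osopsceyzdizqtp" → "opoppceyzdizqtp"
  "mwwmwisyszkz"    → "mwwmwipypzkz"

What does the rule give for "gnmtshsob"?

The rule is to replace every "s" with "p".
On "gnmtshsob" that produces "gnmtphpob".

gnmtphpob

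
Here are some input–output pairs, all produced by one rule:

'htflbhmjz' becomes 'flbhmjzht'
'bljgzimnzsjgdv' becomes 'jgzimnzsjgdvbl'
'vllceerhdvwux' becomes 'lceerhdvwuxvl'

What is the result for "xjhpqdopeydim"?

The pattern: move the first 2 characters to the end (rotate left by 2).
Applying that to "xjhpqdopeydim" gives "hpqdopeydimxj".

hpqdopeydimxj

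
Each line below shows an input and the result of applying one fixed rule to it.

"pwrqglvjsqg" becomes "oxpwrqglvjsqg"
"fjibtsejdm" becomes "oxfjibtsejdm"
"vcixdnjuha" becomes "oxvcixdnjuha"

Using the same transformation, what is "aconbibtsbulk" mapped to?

oxaconbibtsbulk

The pattern: prepend "ox".
So "aconbibtsbulk" becomes "oxaconbibtsbulk".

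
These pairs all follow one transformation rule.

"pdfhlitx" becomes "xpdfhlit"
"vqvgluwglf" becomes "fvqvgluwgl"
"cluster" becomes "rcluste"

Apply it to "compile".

The transformation: move the last character to the front.
Doing the same to "compile": "ecompil".

ecompil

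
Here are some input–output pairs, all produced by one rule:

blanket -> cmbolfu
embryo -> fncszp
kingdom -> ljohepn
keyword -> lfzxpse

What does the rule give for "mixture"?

The transformation: shift every letter 1 place forward in the alphabet (wrapping around).
So "mixture" becomes "njyuvsf".

njyuvsf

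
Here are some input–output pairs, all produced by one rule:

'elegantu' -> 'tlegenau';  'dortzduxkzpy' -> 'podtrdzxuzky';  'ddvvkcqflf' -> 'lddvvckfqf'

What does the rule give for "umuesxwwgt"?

Rule — swap each adjacent pair of characters (1↔2, 3↔4, ...), then move the last character to the front.
Working it through for "umuesxwwgt": intermediate "mueuxswwtg", final "gmueuxswwt".
(Check on "ddvvkcqflf": → "ddvvckfqfl" → "lddvvckfqf" ✓)

gmueuxswwt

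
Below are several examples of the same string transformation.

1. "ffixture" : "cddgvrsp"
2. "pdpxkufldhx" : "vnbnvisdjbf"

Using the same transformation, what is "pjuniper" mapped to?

The pattern: shift every letter 2 places backward in the alphabet (wrapping around), then move the last character to the front.
Applying both steps to "pjuniper": "nhslgncp", then "pnhslgnc".
(Check on "pdpxkufldhx": → "nbnvisdjbfv" → "vnbnvisdjbf" ✓)

pnhslgnc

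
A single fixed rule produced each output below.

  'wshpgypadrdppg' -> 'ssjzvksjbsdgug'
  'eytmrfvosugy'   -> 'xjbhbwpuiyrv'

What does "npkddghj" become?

The pattern: move the last 3 characters to the front (rotate right by 3), then shift every letter 3 places forward in the alphabet (wrapping around).
Working it through for "npkddghj": intermediate "ghjnpkdd", final "jkmqsngg".

jkmqsngg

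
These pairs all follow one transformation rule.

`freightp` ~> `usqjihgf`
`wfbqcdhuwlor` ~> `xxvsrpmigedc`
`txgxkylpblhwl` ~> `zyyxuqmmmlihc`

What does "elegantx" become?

yuomhffb

The rule is to sort the characters into reverse alphabetical order, then shift every letter 1 place forward in the alphabet (wrapping around).
Starting from "elegantx": after the first operation, "xtnlgeea"; after the second, "yuomhffb".
(Check on "txgxkylpblhwl": → "yxxwtplllkhgb" → "zyyxuqmmmlihc" ✓)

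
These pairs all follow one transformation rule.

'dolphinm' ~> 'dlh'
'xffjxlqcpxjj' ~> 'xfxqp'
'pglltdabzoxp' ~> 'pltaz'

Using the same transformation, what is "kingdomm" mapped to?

knd

What's happening: delete the last 2 characters, then keep every other character starting from the first (positions 1st, 3rd, 5th, ...).
Working it through for "kingdomm": intermediate "kingdo", final "knd".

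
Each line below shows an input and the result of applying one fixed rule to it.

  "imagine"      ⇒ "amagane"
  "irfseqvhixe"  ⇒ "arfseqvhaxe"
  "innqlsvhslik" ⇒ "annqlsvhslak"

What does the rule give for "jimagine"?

jamagane

The transformation: replace every "i" with "a".
Applying that to "jimagine" gives "jamagane".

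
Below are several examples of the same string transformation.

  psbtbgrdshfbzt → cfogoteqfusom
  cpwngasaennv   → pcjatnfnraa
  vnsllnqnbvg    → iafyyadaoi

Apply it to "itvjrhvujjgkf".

What's happening: delete the last character, then shift every letter 13 places forward in the alphabet (wrapping around) — i.e. ROT13.
For "itvjrhvujjgkf" the result is "vgiweuihwwtx".

vgiweuihwwtx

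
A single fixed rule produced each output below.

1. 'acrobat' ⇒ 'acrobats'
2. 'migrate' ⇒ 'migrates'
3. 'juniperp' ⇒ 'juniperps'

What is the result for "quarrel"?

What's happening: append "s".
So "quarrel" becomes "quarrels".

quarrels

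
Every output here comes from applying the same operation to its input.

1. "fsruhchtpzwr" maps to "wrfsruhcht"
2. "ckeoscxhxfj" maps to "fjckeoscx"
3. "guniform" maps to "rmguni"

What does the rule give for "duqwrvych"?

chduqwr

The transformation: move the last 2 characters to the front (rotate right by 2), then delete the last 2 characters.
For "duqwrvych" the result is "chduqwr".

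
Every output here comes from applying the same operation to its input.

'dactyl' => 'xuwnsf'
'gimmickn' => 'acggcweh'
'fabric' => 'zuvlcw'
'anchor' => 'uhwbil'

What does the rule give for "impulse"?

cgjofmy

The transformation: shift every letter 6 places backward in the alphabet (wrapping around).
Doing the same to "impulse": "cgjofmy".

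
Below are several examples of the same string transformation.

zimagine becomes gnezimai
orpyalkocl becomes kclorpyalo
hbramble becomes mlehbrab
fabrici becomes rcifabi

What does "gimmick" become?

mckgimi

Looking at the pairs, the operation is to move the last 3 characters to the front (rotate right by 3), then swap the first and last characters.
"gimmick" → "ickgimm" → "mckgimi".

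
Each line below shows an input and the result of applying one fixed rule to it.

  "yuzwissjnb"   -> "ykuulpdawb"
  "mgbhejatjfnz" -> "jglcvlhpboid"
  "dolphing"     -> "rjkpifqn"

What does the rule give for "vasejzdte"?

glbfvgxcu

Rule — move the first 3 characters to the end (rotate left by 3), then shift every letter 2 places forward in the alphabet (wrapping around).
Starting from "vasejzdte": after the first operation, "ejzdtevas"; after the second, "glbfvgxcu".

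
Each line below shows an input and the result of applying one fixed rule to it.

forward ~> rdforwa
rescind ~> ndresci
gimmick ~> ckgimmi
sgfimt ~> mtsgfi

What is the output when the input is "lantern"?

rnlante

In each case the input is transformed by: move the last 2 characters to the front (rotate right by 2).
Doing the same to "lantern": "rnlante".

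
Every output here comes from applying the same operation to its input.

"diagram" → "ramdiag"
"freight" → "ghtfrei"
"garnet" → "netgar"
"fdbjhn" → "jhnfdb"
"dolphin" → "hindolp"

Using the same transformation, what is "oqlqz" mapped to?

lqzoq

Looking at the pairs, the operation is to move the last 3 characters to the front (rotate right by 3).
"oqlqz" → "lqzoq".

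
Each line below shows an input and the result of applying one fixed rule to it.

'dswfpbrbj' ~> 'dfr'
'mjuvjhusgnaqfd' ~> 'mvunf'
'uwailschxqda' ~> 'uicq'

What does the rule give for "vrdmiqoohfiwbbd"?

What's happening: keep one character in every 3, starting at position 1 (positions 1st, 4th, 7th, ...).
"vrdmiqoohfiwbbd" → "vmofb".

vmofb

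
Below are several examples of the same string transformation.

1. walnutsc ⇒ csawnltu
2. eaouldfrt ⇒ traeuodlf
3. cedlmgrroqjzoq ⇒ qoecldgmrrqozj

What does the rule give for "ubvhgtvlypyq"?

The rule is to move the last 2 characters to the front (rotate right by 2), then swap each adjacent pair of characters (1↔2, 3↔4, ...).
Doing the same to "ubvhgtvlypyq": "qybuhvtglvpy".
(Check on "walnutsc": → "scwalnut" → "csawnltu" ✓)

qybuhvtglvpy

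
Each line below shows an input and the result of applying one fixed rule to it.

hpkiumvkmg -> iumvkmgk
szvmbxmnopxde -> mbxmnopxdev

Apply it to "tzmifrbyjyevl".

The rule is to delete the first 2 characters, then move the first character to the end.
On "tzmifrbyjyevl" that produces "ifrbyjyevlm".

ifrbyjyevlm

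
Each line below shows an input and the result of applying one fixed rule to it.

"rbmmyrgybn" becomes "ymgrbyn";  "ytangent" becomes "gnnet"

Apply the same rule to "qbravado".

vadao

The pattern: delete the first 3 characters, then swap each adjacent pair of characters (1↔2, 3↔4, ...).
On "qbravado": the first step gives "avado", and the second then gives "vadao".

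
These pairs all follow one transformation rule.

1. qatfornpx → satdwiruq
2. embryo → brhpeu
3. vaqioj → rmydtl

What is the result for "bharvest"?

In each case the input is transformed by: move the last 2 characters to the front (rotate right by 2), then shift every letter 3 places forward in the alphabet (wrapping around).
Starting from "bharvest": after the first operation, "stbharve"; after the second, "vwekduyh".

vwekduyh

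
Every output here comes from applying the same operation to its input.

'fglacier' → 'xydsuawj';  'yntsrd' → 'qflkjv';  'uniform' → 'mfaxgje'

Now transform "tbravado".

The transformation: shift every letter 8 places backward in the alphabet (wrapping around).
Applying that to "tbravado" gives "ltjsnsvg".

ltjsnsvg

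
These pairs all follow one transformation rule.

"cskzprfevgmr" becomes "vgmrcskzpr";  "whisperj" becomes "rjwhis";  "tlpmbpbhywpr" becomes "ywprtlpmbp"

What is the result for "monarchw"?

Rule — swap the front and back halves of the string, then delete the first 2 characters.
Working it through for "monarchw": intermediate "rchwmona", final "hwmona".
(Check on "cskzprfevgmr": → "fevgmrcskzpr" → "vgmrcskzpr" ✓)

hwmona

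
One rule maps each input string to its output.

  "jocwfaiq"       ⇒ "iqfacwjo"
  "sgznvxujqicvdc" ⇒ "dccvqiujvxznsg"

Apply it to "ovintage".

The pattern: swap each adjacent pair of characters (1↔2, 3↔4, ...), then reverse the string.
On "ovintage": the first step gives "voniateg", and the second then gives "getainov".

getainov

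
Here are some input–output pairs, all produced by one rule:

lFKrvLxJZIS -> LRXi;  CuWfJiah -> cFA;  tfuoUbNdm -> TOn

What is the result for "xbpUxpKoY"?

Rule — keep one character in every 3, starting at position 1 (positions 1st, 4th, 7th, ...), then flip the case of every letter.
"xbpUxpKoY" → "xUK" → "Xuk".

Xuk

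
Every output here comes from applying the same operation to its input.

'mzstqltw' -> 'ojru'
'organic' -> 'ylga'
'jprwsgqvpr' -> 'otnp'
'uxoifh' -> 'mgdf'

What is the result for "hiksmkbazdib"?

Looking at the pairs, the operation is to shift every letter 2 places backward in the alphabet (wrapping around), then keep only the last 4 characters.
"hiksmkbazdib" → "fgiqkizyxbgz" → "xbgz".
(Check on "mzstqltw": → "kxqrojru" → "ojru" ✓)

xbgz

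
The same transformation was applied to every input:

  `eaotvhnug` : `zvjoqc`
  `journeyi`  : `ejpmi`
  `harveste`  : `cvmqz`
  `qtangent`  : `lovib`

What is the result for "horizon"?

cjmd

Each output is the input with this applied: shift every letter 5 places backward in the alphabet (wrapping around), then delete the last 3 characters.
Working it through for "horizon": intermediate "cjmduji", final "cjmd".
(Check on "qtangent": → "lovibzio" → "lovib" ✓)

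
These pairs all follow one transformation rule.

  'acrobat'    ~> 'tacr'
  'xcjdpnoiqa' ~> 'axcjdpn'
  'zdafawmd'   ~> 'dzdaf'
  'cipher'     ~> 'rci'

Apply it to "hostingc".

Each output is the input with this applied: move the last character to the front, then delete the last 3 characters.
On "hostingc": the first step gives "chosting", and the second then gives "chost".
(Check on "zdafawmd": → "dzdafawm" → "dzdaf" ✓)

chost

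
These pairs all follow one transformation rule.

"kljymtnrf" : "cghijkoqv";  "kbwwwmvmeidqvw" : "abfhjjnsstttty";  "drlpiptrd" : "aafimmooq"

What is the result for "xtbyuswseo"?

blppqrtuvy

The rule is to shift every letter 3 places backward in the alphabet (wrapping around), then sort the characters into alphabetical order.
Starting from "xtbyuswseo": after the first operation, "uqyvrptpbl"; after the second, "blppqrtuvy".
(Check on "drlpiptrd": → "aoimfmqoa" → "aafimmooq" ✓)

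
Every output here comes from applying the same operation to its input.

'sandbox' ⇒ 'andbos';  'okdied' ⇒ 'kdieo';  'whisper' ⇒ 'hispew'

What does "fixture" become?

ixturf

The rule is to delete the last character, then move the first character to the end.
For "fixture", step one produces "fixtur"; step two turns that into "ixturf".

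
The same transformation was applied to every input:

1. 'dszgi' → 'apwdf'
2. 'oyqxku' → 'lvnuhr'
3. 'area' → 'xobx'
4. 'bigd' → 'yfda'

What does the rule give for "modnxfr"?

The transformation: shift every letter 3 places backward in the alphabet (wrapping around).
Applying that to "modnxfr" gives "jlakuco".

jlakuco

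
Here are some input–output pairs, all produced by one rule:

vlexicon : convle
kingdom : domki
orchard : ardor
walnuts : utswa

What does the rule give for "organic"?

What's happening: move the last 3 characters to the front (rotate right by 3), then delete the last 2 characters.
On "organic" that produces "nicor".

nicor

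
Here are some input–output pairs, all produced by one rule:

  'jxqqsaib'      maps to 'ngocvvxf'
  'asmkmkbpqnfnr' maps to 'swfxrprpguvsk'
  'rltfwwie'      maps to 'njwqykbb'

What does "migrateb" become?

What's happening: shift every letter 5 places forward in the alphabet (wrapping around), then move the last 2 characters to the front (rotate right by 2).
Starting from "migrateb": after the first operation, "rnlwfyjg"; after the second, "jgrnlwfy".

jgrnlwfy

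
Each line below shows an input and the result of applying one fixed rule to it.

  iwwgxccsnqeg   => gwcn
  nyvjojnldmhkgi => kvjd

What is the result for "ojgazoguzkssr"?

sgoz

Looking at the pairs, the operation is to keep one character in every 3, starting at position 3 (positions 3rd, 6th, 9th, ...), then move the last character to the front.
On "ojgazoguzkssr": the first step gives "gozs", and the second then gives "sgoz".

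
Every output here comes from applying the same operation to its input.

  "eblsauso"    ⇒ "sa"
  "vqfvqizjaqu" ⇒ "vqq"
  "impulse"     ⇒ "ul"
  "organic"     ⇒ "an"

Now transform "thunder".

The rule is to swap each adjacent pair of characters (1↔2, 3↔4, ...), then keep one character in every 3, starting at position 3 (positions 3rd, 6th, 9th, ...).
Applying that to "thunder" gives "nd".

nd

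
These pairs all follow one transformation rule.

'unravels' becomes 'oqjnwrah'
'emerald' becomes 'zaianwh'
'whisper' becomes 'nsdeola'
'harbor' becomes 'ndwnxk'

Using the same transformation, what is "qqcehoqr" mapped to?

nmmyadkm

What's happening: shift every letter 4 places backward in the alphabet (wrapping around), then move the last character to the front.
For "qqcehoqr", step one produces "mmyadkmn"; step two turns that into "nmmyadkm".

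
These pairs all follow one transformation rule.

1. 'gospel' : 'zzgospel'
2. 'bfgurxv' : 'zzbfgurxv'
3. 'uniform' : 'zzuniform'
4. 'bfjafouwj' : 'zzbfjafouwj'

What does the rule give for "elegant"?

Rule — prepend "zz".
Applying that to "elegant" gives "zzelegant".

zzelegant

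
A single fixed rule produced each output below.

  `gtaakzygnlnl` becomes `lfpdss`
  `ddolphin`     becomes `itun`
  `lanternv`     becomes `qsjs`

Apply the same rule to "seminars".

What's happening: keep every other character starting from the first (positions 1st, 3rd, 5th, ...), then shift every letter 5 places forward in the alphabet (wrapping around).
For "seminars", step one produces "smnr"; step two turns that into "xrsw".

xrsw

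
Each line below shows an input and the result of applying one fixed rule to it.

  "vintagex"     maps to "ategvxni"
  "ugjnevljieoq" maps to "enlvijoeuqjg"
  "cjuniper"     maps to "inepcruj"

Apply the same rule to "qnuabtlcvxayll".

The pattern: move the first 3 characters to the end (rotate left by 3), then swap each adjacent pair of characters (1↔2, 3↔4, ...).
Starting from "qnuabtlcvxayll": after the first operation, "abtlcvxayllqnu"; after the second, "baltvcaxlyqlun".

baltvcaxlyqlun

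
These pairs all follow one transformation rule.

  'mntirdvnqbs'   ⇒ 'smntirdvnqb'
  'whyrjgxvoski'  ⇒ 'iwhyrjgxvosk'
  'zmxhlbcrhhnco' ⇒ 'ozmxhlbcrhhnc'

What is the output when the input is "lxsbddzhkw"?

wlxsbddzhk

The rule is to move the last character to the front.
For "lxsbddzhkw" the result is "wlxsbddzhk".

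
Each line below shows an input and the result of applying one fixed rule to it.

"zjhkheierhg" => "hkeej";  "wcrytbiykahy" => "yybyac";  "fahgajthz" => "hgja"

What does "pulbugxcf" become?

Each output is the input with this applied: keep every other character starting from the second (positions 2nd, 4th, 6th, ...), then swap the first and last characters.
So "pulbugxcf" becomes "cbgu".

cbgu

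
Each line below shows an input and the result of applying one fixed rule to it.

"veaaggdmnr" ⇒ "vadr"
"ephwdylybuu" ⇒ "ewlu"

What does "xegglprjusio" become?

xgrs

Each output is the input with this applied: keep one character in every 3, starting at position 1 (positions 1st, 4th, 7th, ...).
Applying that to "xegglprjusio" gives "xgrs".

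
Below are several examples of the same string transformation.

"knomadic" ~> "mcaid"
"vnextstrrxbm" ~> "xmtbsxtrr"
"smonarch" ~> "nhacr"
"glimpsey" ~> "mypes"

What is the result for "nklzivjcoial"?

The pattern: delete the first 3 characters, then take characters alternately from the front and the back (1st, last, 2nd, 2nd-last, ...).
"nklzivjcoial" → "zliavijoc".
(Check on "vnextstrrxbm": → "xtstrrxbm" → "xmtbsxtrr" ✓)

zliavijoc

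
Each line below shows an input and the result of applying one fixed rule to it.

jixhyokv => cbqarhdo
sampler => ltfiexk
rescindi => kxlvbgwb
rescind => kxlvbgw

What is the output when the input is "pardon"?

What's happening: shift every letter 7 places backward in the alphabet (wrapping around).
On "pardon" that produces "itkwhg".

itkwhg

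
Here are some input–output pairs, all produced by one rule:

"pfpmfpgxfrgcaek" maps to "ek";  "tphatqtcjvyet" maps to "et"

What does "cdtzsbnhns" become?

ns

What's happening: keep only the last 2 characters.
For "cdtzsbnhns" the result is "ns".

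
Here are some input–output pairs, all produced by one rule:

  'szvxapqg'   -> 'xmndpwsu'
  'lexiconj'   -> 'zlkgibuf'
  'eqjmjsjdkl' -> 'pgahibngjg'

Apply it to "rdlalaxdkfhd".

uahceaoaixix

The rule is to swap the front and back halves of the string, then shift every letter 3 places backward in the alphabet (wrapping around).
So "rdlalaxdkfhd" becomes "uahceaoaixix".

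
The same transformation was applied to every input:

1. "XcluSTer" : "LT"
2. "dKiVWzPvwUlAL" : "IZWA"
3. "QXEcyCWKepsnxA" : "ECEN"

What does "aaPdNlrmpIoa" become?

The rule is to keep one character in every 3, starting at position 3 (positions 3rd, 6th, 9th, ...), then convert every letter to uppercase.
For "aaPdNlrmpIoa", step one produces "Plpa"; step two turns that into "PLPA".

PLPA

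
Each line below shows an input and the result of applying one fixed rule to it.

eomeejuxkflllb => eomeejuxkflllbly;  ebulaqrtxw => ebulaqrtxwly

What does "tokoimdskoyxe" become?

tokoimdskoyxely

Each output is the input with this applied: append "ly".
Applying that to "tokoimdskoyxe" gives "tokoimdskoyxely".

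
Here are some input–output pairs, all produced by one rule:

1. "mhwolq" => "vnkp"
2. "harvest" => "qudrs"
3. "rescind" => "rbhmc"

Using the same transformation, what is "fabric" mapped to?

Rule — shift every letter 1 place backward in the alphabet (wrapping around), then delete the first 2 characters.
Applying that to "fabric" gives "aqhb".
(Check on "rescind": → "qdrbhmc" → "rbhmc" ✓)

aqhb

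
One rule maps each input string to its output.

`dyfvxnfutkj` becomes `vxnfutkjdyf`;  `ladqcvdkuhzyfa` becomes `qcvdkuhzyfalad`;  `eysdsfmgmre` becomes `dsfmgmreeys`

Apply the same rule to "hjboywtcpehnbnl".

oywtcpehnbnlhjb

In each case the input is transformed by: move the first 3 characters to the end (rotate left by 3).
So "hjboywtcpehnbnl" becomes "oywtcpehnbnlhjb".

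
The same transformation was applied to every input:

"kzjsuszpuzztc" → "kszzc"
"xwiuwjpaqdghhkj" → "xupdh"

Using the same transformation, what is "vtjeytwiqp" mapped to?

The transformation: keep one character in every 3, starting at position 1 (positions 1st, 4th, 7th, ...).
On "vtjeytwiqp" that produces "vewp".

vewp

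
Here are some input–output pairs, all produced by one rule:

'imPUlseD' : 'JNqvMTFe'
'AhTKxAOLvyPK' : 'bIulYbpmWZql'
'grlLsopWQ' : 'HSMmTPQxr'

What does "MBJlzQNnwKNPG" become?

Each output is the input with this applied: flip the case of every letter, then shift every letter 1 place forward in the alphabet (wrapping around).
Doing the same to "MBJlzQNnwKNPG": "nckMAroOXloqh".

nckMAroOXloqh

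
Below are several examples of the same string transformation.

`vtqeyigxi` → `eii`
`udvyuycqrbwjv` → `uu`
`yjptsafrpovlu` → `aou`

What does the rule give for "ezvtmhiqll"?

Rule — keep only the vowels.
So "ezvtmhiqll" becomes "ei".

ei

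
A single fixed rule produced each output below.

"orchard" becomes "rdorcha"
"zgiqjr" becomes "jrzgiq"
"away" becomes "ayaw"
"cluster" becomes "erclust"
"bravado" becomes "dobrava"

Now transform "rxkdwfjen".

enrxkdwfj

In each case the input is transformed by: move the last 2 characters to the front (rotate right by 2).
"rxkdwfjen" → "enrxkdwfj".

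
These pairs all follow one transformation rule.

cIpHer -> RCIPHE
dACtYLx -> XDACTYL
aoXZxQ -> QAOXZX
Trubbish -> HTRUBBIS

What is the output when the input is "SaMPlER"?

In each case the input is transformed by: move the last character to the front, then convert every letter to uppercase.
Doing the same to "SaMPlER": "RSAMPLE".

RSAMPLE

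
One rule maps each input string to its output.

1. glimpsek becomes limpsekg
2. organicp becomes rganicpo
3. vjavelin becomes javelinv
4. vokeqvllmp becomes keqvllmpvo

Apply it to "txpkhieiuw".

pkhieiuwtx

The transformation: swap the front and back halves of the string, then move the last 3 characters to the front (rotate right by 3).
"txpkhieiuw" → "ieiuwtxpkh" → "pkhieiuwtx".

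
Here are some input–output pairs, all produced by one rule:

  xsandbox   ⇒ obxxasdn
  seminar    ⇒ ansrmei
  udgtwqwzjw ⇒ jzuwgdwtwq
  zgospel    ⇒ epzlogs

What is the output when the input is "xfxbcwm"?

wcxmxfb

Rule — move the last 3 characters to the front (rotate right by 3), then swap each adjacent pair of characters (1↔2, 3↔4, ...).
On "xfxbcwm": the first step gives "cwmxfxb", and the second then gives "wcxmxfb".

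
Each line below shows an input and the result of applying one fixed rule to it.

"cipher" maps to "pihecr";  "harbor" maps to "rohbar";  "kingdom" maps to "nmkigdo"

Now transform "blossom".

Each output is the input with this applied: sort the characters into reverse alphabetical order, then move the first character to the end.
On "blossom": the first step gives "ssoomlb", and the second then gives "soomlbs".

soomlbs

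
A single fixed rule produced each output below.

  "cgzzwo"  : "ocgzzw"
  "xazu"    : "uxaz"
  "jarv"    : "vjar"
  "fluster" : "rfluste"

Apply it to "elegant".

telegan

The rule is to move the last character to the front.
"elegant" → "telegan".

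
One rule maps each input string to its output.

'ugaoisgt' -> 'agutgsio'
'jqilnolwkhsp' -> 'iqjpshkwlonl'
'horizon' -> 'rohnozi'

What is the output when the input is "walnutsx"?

lawxstun

What's happening: reverse the string, then move the last 3 characters to the front (rotate right by 3).
"walnutsx" → "xstunlaw" → "lawxstun".
(Check on "ugaoisgt": → "tgsioagu" → "agutgsio" ✓)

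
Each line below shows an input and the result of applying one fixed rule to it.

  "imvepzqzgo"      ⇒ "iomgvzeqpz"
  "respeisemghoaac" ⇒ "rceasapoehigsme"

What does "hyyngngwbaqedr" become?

What's happening: take characters alternately from the front and the back (1st, last, 2nd, 2nd-last, ...).
"hyyngngwbaqedr" → "hrydyenqganbgw".

hrydyenqganbgw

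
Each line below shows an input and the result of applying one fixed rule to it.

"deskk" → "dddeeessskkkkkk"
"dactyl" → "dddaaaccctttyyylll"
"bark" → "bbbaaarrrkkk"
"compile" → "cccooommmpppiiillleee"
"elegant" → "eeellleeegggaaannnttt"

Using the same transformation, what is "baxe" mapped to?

Rule — repeat every character 3 times.
So "baxe" becomes "bbbaaaxxxeee".

bbbaaaxxxeee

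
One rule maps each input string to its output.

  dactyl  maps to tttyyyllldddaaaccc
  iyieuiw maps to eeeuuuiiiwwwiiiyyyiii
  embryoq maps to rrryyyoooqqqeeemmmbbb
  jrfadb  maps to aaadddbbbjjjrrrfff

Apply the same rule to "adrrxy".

What's happening: move the first 3 characters to the end (rotate left by 3), then repeat every character 3 times.
Working it through for "adrrxy": intermediate "rxyadr", final "rrrxxxyyyaaadddrrr".
(Check on "iyieuiw": → "euiwiyi" → "eeeuuuiiiwwwiiiyyyiii" ✓)

rrrxxxyyyaaadddrrr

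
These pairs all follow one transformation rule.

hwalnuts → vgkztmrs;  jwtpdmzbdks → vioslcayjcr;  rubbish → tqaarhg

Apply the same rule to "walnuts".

Rule — shift every letter 1 place backward in the alphabet (wrapping around), then swap each adjacent pair of characters (1↔2, 3↔4, ...).
Applying that to "walnuts" gives "zvmkstr".

zvmkstr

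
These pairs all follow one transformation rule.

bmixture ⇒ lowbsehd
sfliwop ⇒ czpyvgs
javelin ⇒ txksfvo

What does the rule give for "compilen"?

The transformation: take characters alternately from the front and the back (1st, last, 2nd, 2nd-last, ...), then shift every letter 10 places forward in the alphabet (wrapping around).
Starting from "compilen": after the first operation, "cnoemlpi"; after the second, "mxyowvzs".

mxyowvzs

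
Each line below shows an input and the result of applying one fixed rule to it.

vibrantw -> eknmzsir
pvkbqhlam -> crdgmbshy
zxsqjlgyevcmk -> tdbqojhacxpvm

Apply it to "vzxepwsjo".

jafmqovgn

Each output is the input with this applied: move the last 3 characters to the front (rotate right by 3), then shift every letter 9 places backward in the alphabet (wrapping around).
For "vzxepwsjo", step one produces "sjovzxepw"; step two turns that into "jafmqovgn".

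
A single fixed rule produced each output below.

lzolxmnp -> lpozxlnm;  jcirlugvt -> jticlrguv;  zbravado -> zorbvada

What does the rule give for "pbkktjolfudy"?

The transformation: move the last character to the front, then swap each adjacent pair of characters (1↔2, 3↔4, ...).
"pbkktjolfudy" → "ypbkktjolfud" → "pykbtkojfldu".

pykbtkojfldu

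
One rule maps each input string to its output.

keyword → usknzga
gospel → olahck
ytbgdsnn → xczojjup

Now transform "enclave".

Rule — move the first 2 characters to the end (rotate left by 2), then shift every letter 4 places backward in the alphabet (wrapping around).
Working it through for "enclave": intermediate "claveen", final "yhwraaj".

yhwraaj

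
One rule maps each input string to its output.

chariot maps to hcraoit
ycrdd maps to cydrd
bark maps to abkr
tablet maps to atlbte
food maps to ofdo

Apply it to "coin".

ocni

Rule — swap each adjacent pair of characters (1↔2, 3↔4, ...).
So "coin" becomes "ocni".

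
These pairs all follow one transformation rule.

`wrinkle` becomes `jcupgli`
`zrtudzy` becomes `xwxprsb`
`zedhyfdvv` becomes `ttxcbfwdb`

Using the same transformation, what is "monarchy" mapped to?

fwkmlypa

What's happening: move the last 2 characters to the front (rotate right by 2), then shift every letter 2 places backward in the alphabet (wrapping around).
Working it through for "monarchy": intermediate "hymonarc", final "fwkmlypa".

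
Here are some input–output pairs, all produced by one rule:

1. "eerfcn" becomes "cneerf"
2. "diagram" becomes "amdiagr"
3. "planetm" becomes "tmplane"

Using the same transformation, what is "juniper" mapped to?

Looking at the pairs, the operation is to move the last 2 characters to the front (rotate right by 2).
Doing the same to "juniper": "erjunip".

erjunip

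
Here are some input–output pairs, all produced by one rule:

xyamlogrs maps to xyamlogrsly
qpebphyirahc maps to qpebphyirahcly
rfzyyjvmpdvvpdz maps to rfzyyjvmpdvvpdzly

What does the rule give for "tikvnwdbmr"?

tikvnwdbmrly

The pattern: append "ly".
"tikvnwdbmr" → "tikvnwdbmrly".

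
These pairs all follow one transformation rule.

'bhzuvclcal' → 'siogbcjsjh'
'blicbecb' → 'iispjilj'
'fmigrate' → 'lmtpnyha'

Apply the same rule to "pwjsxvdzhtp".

Looking at the pairs, the operation is to move the last character to the front, then shift every letter 7 places forward in the alphabet (wrapping around).
"pwjsxvdzhtp" → "ppwjsxvdzht" → "wwdqzeckgoa".

wwdqzeckgoa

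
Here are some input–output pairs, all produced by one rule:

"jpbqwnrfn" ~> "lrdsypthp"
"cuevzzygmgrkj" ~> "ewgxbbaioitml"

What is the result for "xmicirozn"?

In each case the input is transformed by: shift every letter 2 places forward in the alphabet (wrapping around).
On "xmicirozn" that produces "zokektqbp".

zokektqbp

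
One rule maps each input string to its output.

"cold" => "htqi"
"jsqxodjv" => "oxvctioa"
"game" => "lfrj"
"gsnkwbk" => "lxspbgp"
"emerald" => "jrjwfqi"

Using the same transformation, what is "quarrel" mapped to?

vzfwwjq

The transformation: shift every letter 5 places forward in the alphabet (wrapping around).
On "quarrel" that produces "vzfwwjq".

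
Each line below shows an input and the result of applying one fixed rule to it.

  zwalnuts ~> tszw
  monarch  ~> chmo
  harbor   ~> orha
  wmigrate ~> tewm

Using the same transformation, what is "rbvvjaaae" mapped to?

Looking at the pairs, the operation is to move the last 2 characters to the front (rotate right by 2), then keep only the first 4 characters.
Working it through for "rbvvjaaae": intermediate "aerbvvjaa", final "aerb".

aerb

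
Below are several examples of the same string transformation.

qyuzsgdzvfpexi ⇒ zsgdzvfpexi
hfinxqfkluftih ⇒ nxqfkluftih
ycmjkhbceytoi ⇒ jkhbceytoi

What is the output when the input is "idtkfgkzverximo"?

Looking at the pairs, the operation is to delete the first 3 characters.
On "idtkfgkzverximo" that produces "kfgkzverximo".

kfgkzverximo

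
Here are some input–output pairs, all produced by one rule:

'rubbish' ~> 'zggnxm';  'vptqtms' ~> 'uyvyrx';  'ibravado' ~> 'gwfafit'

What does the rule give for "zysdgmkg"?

In each case the input is transformed by: delete the first character, then shift every letter 5 places forward in the alphabet (wrapping around).
So "zysdgmkg" becomes "dxilrpl".

dxilrpl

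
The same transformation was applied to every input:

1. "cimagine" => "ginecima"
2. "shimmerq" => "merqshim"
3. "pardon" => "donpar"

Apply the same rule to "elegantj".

antjeleg

What's happening: swap the front and back halves of the string.
"elegantj" → "antjeleg".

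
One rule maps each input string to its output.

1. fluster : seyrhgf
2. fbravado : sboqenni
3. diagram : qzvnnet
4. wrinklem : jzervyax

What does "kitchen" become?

xavrgup

The transformation: take characters alternately from the front and the back (1st, last, 2nd, 2nd-last, ...), then shift every letter 13 places forward in the alphabet (wrapping around) — i.e. ROT13.
Starting from "kitchen": after the first operation, "kniethc"; after the second, "xavrgup".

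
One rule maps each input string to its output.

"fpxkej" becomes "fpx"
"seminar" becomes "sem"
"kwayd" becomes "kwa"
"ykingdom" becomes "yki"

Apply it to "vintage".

What's happening: keep only the first 3 characters.
On "vintage" that produces "vin".

vin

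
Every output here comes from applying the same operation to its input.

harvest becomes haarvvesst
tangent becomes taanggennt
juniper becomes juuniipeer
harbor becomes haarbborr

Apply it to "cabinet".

What's happening: repeat every character 3 times, then keep every other character starting from the second (positions 2nd, 4th, 6th, ...).
So "cabinet" becomes "caabiineet".

caabiineet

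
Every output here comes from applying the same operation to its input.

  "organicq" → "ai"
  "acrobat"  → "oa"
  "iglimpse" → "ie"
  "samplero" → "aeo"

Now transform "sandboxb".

The transformation: keep every other character starting from the second (positions 2nd, 4th, 6th, ...), then keep only the vowels.
So "sandboxb" becomes "ao".

ao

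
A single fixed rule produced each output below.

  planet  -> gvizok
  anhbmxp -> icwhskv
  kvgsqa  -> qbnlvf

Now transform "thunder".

In each case the input is transformed by: shift every letter 5 places backward in the alphabet (wrapping around), then move the first character to the end.
Applying that to "thunder" gives "cpiyzmo".

cpiyzmo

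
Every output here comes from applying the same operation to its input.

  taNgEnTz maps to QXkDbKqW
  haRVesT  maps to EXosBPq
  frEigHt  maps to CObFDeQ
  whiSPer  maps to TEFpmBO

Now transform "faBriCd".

CXyOFzA

Looking at the pairs, the operation is to shift every letter 3 places backward in the alphabet (wrapping around), then flip the case of every letter.
Working it through for "faBriCd": intermediate "cxYofZa", final "CXyOFzA".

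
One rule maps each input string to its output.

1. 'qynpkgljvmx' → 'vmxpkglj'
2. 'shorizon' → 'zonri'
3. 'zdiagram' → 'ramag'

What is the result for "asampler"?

lermp

Looking at the pairs, the operation is to delete the first 3 characters, then move the last 3 characters to the front (rotate right by 3).
For "asampler", step one produces "mpler"; step two turns that into "lermp".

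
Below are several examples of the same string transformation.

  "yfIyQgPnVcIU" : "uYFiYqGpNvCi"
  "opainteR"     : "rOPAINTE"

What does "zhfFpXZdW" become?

wZHFfPxzD

What's happening: move the last character to the front, then flip the case of every letter.
On "zhfFpXZdW": the first step gives "WzhfFpXZd", and the second then gives "wZHFfPxzD".
(Check on "yfIyQgPnVcIU": → "UyfIyQgPnVcI" → "uYFiYqGpNvCi" ✓)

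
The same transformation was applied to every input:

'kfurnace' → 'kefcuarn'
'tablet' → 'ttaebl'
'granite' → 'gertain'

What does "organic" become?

Rule — take characters alternately from the front and the back (1st, last, 2nd, 2nd-last, ...).
"organic" → "ocrigna".

ocrigna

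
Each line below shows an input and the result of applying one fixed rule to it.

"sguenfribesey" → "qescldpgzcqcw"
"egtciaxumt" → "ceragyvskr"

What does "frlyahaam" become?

In each case the input is transformed by: shift every letter 2 places backward in the alphabet (wrapping around).
Applying that to "frlyahaam" gives "dpjwyfyyk".

dpjwyfyyk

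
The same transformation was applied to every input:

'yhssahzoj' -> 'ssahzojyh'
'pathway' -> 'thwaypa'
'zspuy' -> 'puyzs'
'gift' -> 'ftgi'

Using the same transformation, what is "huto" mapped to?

In each case the input is transformed by: move the first 2 characters to the end (rotate left by 2).
On "huto" that produces "tohu".

tohu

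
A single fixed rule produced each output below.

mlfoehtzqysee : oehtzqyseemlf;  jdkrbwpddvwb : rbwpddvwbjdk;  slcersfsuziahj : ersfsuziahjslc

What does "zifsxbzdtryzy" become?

sxbzdtryzyzif

Looking at the pairs, the operation is to move the first 3 characters to the end (rotate left by 3).
"zifsxbzdtryzy" → "sxbzdtryzyzif".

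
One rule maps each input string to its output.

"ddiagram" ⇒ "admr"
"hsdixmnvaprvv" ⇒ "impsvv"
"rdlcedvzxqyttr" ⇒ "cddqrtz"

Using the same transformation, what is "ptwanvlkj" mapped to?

The pattern: keep every other character starting from the second (positions 2nd, 4th, 6th, ...), then sort the characters into alphabetical order.
On "ptwanvlkj": the first step gives "tavk", and the second then gives "aktv".

aktv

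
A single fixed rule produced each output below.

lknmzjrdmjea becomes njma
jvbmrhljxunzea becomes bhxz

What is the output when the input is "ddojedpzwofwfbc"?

In each case the input is transformed by: keep one character in every 3, starting at position 3 (positions 3rd, 6th, 9th, ...).
Applying that to "ddojedpzwofwfbc" gives "odwwc".

odwwc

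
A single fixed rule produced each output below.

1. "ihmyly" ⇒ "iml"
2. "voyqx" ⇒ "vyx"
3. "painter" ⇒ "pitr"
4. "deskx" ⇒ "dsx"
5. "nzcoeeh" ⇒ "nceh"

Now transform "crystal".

cytl

What's happening: keep every other character starting from the first (positions 1st, 3rd, 5th, ...).
On "crystal" that produces "cytl".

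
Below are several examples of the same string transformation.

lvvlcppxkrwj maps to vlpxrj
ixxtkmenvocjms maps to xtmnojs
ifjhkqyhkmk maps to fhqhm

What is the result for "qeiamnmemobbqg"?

Each output is the input with this applied: keep every other character starting from the second (positions 2nd, 4th, 6th, ...).
For "qeiamnmemobbqg" the result is "eaneobg".

eaneobg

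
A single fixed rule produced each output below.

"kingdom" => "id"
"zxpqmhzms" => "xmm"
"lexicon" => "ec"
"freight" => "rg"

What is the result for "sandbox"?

ab

The transformation: keep one character in every 3, starting at position 2 (positions 2nd, 5th, 8th, ...).
Doing the same to "sandbox": "ab".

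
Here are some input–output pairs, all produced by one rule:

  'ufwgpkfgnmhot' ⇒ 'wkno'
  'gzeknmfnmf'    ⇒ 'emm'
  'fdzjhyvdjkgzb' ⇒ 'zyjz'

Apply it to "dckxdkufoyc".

The rule is to keep one character in every 3, starting at position 3 (positions 3rd, 6th, 9th, ...).
"dckxdkufoyc" → "kko".

kko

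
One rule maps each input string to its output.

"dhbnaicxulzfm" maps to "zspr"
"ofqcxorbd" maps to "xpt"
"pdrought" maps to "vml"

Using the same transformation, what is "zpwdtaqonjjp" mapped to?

hlgb

Each output is the input with this applied: shift every letter 8 places backward in the alphabet (wrapping around), then keep one character in every 3, starting at position 2 (positions 2nd, 5th, 8th, ...).
Applying both steps to "zpwdtaqonjjp": "rhovlsigfbbh", then "hlgb".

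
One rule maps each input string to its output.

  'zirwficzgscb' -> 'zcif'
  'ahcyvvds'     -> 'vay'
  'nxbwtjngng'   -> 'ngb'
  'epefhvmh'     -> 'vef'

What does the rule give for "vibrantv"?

nvr

Rule — swap the front and back halves of the string, then keep one character in every 3, starting at position 2 (positions 2nd, 5th, 8th, ...).
On "vibrantv": the first step gives "antvvibr", and the second then gives "nvr".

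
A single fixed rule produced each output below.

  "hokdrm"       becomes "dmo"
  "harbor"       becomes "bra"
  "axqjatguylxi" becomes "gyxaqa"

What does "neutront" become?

rnnu

The pattern: swap the front and back halves of the string, then keep every other character starting from the first (positions 1st, 3rd, 5th, ...).
For "neutront", step one produces "rontneut"; step two turns that into "rnnu".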